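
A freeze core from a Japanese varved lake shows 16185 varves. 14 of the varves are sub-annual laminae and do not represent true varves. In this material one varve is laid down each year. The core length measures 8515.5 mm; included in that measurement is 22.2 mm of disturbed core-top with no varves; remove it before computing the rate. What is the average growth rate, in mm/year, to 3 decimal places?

0.525 mm/year

Adjusted count: 16185 − 14 = 16171 varves.
The growth record spans 8515.5 − 22.2 = 8493.3 mm.
8493.3 mm over 16171 years gives 8493.3 / 16171 ≈ 0.525 mm/year.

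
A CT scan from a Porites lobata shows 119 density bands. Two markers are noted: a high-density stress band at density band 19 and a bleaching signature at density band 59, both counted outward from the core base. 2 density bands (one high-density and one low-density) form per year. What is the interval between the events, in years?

Separation: 59 − 19 = 40 density bands.
Dividing by 2 density bands per year: 40 / 2 = 20 years.

20 years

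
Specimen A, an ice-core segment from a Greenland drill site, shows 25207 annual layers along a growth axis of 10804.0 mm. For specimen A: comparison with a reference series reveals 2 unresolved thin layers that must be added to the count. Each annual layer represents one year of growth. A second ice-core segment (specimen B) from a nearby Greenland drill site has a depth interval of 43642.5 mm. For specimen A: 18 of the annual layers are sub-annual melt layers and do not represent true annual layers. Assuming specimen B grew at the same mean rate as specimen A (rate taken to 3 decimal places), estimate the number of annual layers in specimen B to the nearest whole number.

101731 annual layers

Specimen A: after corrections the count is 25207 − 18 + 2 = 25191 annual layers.
A: 10804.0 mm over 25191 years gives 10804.0 / 25191 ≈ 0.429 mm/yr.
B spans 43642.5 / 0.429 = 101730.77 years ≈ 101731 annual layers.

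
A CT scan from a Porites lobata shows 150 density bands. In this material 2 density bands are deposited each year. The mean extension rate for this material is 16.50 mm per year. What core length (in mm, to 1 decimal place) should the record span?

Dividing by 2 density bands per year: 150 / 2 = 75 years.
Predicted length = 16.50 mm/year × 75 years = 1237.5 mm.

1237.5 mm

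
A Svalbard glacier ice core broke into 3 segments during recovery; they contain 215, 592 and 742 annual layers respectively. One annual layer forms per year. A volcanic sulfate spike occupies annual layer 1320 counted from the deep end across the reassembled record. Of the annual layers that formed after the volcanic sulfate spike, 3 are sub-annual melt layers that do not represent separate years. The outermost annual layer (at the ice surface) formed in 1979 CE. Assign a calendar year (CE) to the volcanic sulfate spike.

Total annual layers = 215 + 592 + 742 = 1549.
Between annual layer 1320 and the ice surface there are 1549 − 1320 = 229 annual layers.
Removing the 3 false annual layers leaves 229 − 3 = 226 true annual layers beyond the volcanic sulfate spike.
1979 − 226 = 1753 CE.

1753 CE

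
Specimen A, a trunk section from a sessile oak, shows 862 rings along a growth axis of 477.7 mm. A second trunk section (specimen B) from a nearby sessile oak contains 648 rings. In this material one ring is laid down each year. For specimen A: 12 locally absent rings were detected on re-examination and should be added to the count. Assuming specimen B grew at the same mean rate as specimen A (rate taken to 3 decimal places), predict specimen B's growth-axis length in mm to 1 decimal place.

Specimen A: correcting the raw count gives 862 + 12 = 874 true rings.
A: 477.7 mm over 874 years gives 477.7 / 874 ≈ 0.547 mm/year.
Length of B = 0.547 × 648 = 354.5 mm.

354.5 mm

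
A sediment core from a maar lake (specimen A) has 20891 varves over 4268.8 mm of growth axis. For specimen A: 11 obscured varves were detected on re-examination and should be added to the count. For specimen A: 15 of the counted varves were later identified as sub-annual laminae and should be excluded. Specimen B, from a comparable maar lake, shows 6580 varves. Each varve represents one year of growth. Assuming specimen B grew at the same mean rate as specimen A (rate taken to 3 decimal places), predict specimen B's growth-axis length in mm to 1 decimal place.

Specimen A: adjusted count: 20891 − 15 + 11 = 20887 varves.
A: Mean rate = 4268.8 mm / 20887 years ≈ 0.204 mm/yr.
B's length ≈ 0.204 × 6580 = 1342.3 mm.

1342.3 mm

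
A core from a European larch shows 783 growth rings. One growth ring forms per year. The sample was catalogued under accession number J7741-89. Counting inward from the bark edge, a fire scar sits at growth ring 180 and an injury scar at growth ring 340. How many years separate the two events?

160 years

The two markers are separated by 340 − 180 = 160 growth rings.
One growth ring per year makes the interval 160 years.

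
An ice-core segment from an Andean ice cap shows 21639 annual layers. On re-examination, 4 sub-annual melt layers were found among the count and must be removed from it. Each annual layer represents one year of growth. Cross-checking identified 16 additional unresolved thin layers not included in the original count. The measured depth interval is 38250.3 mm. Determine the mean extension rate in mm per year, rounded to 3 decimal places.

True annual layer count = 21639 − 4 + 16 = 21651.
Mean rate = 38250.3 mm / 21651 years ≈ 1.767 mm per year.

1.767 mm per year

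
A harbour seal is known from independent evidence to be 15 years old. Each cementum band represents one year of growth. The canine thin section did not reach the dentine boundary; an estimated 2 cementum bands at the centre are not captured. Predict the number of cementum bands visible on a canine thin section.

13 cementum bands

At one cementum band per year, 15 years correspond to 15 cementum bands.
15 − 2 missed = 13 cementum bands expected in the prepared section.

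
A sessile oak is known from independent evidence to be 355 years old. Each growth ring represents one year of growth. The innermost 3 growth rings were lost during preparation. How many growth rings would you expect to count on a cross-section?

Expected growth rings over 355 years: 355.
Subtracting the 3 growth rings not captured gives 355 − 3 = 352 growth rings in the record.

352 growth rings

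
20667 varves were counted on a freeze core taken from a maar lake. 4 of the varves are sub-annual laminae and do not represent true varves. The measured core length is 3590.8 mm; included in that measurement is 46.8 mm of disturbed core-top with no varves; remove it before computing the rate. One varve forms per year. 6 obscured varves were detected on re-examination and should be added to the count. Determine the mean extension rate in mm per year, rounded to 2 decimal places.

After corrections the count is 20667 − 4 + 6 = 20669 varves.
Net length = 3590.8 − 46.8 = 3544.0 mm.
Extension rate ≈ 3544.0 / 20669 = 0.17 mm per year.

0.17 mm per year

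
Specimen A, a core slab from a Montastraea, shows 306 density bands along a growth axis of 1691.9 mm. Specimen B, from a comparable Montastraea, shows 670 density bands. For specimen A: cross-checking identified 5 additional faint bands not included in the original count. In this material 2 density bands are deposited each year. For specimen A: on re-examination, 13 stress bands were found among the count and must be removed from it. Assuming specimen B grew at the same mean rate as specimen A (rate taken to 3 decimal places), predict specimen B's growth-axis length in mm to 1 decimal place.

Specimen A: correcting the raw count gives 306 − 13 + 5 = 298 true density bands.
Specimen A: dividing by 2 density bands per year: 298 / 2 = 149 years.
A: Extension rate ≈ 1691.9 / 149 = 11.355 mm/year.
Specimen B: with 2 density bands per year, 670 / 2 = 335 years. Length of B = 11.355 × 335 = 3803.9 mm.

3803.9 mm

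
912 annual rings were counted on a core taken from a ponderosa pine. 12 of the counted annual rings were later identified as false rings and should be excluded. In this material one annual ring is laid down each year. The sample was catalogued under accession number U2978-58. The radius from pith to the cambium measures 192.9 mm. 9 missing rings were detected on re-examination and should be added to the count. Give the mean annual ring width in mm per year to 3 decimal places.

0.212 mm per year

After corrections the count is 912 − 12 + 9 = 909 annual rings.
Mean rate = 192.9 mm / 909 years ≈ 0.212 mm per year.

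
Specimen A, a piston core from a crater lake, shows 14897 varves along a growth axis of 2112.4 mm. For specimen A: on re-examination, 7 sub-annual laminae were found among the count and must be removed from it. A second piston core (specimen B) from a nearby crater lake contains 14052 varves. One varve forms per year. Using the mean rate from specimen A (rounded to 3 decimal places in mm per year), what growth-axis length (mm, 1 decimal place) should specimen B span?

1995.4 mm

Specimen A: after corrections the count is 14897 − 7 = 14890 varves.
A: Mean rate = 2112.4 mm / 14890 years ≈ 0.142 mm per year.
For B, 0.142 mm/year × 14052 years = 1995.4 mm.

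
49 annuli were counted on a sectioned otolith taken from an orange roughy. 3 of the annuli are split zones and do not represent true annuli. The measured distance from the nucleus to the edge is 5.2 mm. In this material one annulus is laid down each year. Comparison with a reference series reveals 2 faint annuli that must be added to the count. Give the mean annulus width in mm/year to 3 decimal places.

0.108 mm/year

After corrections the count is 49 − 3 + 2 = 48 annuli.
Mean rate = 5.2 mm / 48 years ≈ 0.108 mm/year.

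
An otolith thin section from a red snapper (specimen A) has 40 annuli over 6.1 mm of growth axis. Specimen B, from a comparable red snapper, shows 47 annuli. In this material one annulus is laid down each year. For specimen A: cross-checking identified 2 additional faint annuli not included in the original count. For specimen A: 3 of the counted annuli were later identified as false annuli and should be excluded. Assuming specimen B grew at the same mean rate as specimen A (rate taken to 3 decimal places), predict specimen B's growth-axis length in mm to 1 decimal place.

7.3 mm

Specimen A: correcting the raw count gives 40 − 3 + 2 = 39 true annuli.
A: Extension rate ≈ 6.1 / 39 = 0.156 mm/year.
B's length ≈ 0.156 × 47 = 7.3 mm.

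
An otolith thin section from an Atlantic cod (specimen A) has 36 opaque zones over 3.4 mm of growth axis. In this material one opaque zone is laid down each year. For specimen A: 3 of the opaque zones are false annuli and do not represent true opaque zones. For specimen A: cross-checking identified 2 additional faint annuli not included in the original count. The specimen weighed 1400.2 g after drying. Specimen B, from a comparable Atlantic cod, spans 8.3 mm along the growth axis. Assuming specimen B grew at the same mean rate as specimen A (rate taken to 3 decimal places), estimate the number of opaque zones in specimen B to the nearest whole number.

Specimen A: correcting the raw count gives 36 − 3 + 2 = 35 true opaque zones.
A: 3.4 mm over 35 years gives 3.4 / 35 ≈ 0.097 mm/yr.
For B, 8.3 / 0.097 = 85.57 years ≈ 86 opaque zones.

86 opaque zones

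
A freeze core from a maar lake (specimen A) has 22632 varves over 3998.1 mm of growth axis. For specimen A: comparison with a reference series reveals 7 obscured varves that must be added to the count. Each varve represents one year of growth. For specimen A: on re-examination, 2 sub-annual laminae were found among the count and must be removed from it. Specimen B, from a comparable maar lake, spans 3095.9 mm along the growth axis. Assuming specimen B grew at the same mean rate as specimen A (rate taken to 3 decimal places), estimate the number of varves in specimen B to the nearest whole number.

Specimen A: true varve count = 22632 − 2 + 7 = 22637.
A: 3998.1 mm over 22637 years gives 3998.1 / 22637 ≈ 0.177 mm per year.
Specimen B: 3095.9 mm / 0.177 mm per year = 17490.96 years ≈ 17491 varves.

17491 varves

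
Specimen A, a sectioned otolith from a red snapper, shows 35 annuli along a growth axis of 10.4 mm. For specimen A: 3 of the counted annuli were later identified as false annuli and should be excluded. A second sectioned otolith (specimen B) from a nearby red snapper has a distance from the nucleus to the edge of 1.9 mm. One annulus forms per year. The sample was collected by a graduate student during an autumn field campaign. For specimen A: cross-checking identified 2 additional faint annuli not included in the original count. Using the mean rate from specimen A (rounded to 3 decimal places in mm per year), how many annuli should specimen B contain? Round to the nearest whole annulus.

6 annuli

Specimen A: adjusted count: 35 − 3 + 2 = 34 annuli.
A: Mean rate = 10.4 mm / 34 years ≈ 0.306 mm per year.
For B, 1.9 / 0.306 = 6.21 years ≈ 6 annuli.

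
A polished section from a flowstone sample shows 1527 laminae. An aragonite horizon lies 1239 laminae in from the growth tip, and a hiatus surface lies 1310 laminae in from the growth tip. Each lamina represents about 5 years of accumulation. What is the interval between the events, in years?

355 yr

The two markers are separated by 1310 − 1239 = 71 laminae.
At 5 years per lamina, 71 × 5 = 355 years.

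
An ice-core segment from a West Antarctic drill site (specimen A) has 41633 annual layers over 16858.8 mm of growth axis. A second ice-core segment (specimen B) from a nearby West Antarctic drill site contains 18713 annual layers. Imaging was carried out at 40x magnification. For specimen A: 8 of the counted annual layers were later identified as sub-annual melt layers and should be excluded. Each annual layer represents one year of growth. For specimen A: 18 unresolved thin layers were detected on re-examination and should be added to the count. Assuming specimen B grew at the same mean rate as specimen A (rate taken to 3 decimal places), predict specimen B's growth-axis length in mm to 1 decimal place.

7578.8 mm

Specimen A: adjusted count: 41633 − 8 + 18 = 41643 annual layers.
A: 16858.8 mm over 41643 years gives 16858.8 / 41643 ≈ 0.405 mm/yr.
Length of B = 0.405 × 18713 = 7578.8 mm.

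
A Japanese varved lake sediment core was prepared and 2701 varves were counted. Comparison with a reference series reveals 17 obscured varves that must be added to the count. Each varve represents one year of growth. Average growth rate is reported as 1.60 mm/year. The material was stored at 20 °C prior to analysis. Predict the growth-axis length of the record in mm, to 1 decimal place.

4348.8 mm

Adjusted count: 2701 + 17 = 2718 varves.
2718 years at 1.60 mm/year gives 1.60 × 2718 = 4348.8 mm.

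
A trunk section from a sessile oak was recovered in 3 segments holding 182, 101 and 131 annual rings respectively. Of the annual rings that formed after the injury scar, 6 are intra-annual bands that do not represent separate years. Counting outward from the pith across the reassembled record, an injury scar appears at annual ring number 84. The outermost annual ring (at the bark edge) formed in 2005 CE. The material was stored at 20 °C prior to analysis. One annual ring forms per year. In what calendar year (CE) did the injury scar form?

Total annual rings = 182 + 101 + 131 = 414.
Between annual ring 84 and the bark edge there are 414 − 84 = 330 annual rings.
330 − 6 false = 324 true annual rings after the injury scar.
2005 − 324 = 1681 CE.

1681 CE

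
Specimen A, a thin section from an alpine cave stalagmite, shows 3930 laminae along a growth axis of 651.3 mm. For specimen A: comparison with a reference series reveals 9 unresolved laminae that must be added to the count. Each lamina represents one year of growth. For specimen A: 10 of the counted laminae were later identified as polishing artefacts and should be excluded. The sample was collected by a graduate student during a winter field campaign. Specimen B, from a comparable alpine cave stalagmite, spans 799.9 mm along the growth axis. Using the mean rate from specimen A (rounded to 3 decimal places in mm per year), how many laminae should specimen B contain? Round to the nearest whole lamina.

Specimen A: correcting the raw count gives 3930 − 10 + 9 = 3929 true laminae.
A: 651.3 mm over 3929 years gives 651.3 / 3929 ≈ 0.166 mm per year.
Specimen B: 799.9 mm / 0.166 mm per year = 4818.67 years ≈ 4819 laminae.

4819 laminae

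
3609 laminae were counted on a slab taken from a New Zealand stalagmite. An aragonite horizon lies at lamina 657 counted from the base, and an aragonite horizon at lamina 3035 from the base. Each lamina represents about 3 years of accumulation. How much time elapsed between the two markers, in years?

The two markers are separated by 3035 − 657 = 2378 laminae.
At 3 years per lamina, 2378 × 3 = 7134 years.

7134 years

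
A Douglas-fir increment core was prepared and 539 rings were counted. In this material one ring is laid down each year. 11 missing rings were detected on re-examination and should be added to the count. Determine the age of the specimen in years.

550 years

True ring count = 539 + 11 = 550.
At one ring per year, that is 550 years.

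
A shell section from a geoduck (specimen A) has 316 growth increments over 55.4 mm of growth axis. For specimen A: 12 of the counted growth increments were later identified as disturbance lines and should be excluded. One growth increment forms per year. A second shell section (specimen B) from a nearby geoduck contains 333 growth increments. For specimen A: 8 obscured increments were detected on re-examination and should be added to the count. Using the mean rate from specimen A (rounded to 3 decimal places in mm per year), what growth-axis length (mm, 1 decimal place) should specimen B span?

Specimen A: correcting the raw count gives 316 − 12 + 8 = 312 true growth increments.
A: 55.4 mm over 312 years gives 55.4 / 312 ≈ 0.178 mm/year.
Length of B = 0.178 × 333 = 59.3 mm.

59.3 mm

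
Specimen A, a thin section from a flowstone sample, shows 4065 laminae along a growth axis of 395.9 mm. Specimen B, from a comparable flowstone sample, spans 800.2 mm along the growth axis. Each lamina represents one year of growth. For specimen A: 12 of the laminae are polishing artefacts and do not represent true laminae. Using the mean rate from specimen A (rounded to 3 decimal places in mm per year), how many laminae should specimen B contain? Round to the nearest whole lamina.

Specimen A: correcting the raw count gives 4065 − 12 = 4053 true laminae.
A: Extension rate ≈ 395.9 / 4053 = 0.098 mm/yr.
For B, 800.2 / 0.098 = 8165.31 years ≈ 8165 laminae.

8165 laminae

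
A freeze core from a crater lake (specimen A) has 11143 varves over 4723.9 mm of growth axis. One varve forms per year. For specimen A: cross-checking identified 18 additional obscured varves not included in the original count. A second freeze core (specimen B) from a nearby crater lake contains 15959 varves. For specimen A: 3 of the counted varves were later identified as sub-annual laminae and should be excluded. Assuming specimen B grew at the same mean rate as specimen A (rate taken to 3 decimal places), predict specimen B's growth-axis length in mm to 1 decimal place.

Specimen A: correcting the raw count gives 11143 − 3 + 18 = 11158 true varves.
A: 4723.9 mm over 11158 years gives 4723.9 / 11158 ≈ 0.423 mm/year.
B's length ≈ 0.423 × 15959 = 6750.7 mm.

6750.7 mm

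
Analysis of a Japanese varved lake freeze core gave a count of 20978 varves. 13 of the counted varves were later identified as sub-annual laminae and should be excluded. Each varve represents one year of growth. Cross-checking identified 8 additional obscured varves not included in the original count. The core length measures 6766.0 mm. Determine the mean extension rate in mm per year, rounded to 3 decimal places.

After corrections the count is 20978 − 13 + 8 = 20973 varves.
Extension rate ≈ 6766.0 / 20973 = 0.323 mm per year.

0.323 mm per year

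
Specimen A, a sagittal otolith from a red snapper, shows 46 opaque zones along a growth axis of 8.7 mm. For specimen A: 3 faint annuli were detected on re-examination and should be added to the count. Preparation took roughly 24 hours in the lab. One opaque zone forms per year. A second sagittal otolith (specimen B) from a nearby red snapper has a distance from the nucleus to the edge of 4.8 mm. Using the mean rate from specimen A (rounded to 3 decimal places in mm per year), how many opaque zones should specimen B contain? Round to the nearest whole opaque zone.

27 opaque zones

Specimen A: true opaque zone count = 46 + 3 = 49.
A: Extension rate ≈ 8.7 / 49 = 0.178 mm per year.
B spans 4.8 / 0.178 = 26.97 years ≈ 27 opaque zones.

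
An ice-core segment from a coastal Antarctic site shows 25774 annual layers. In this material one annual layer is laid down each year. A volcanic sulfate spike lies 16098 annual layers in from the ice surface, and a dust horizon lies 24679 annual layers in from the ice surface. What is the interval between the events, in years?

The two markers are separated by 24679 − 16098 = 8581 annual layers.
One annual layer per year makes the interval 8581 years.

8581 yr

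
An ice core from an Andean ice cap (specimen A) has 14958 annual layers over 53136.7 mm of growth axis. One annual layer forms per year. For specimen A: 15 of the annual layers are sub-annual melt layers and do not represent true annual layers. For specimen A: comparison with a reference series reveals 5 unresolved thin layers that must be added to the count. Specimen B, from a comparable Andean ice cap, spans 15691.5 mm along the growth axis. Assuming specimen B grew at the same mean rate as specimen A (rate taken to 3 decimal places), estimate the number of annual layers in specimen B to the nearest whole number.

Specimen A: adjusted count: 14958 − 15 + 5 = 14948 annual layers.
A: Extension rate ≈ 53136.7 / 14948 = 3.555 mm/year.
Specimen B: 15691.5 mm / 3.555 mm per year = 4413.92 years ≈ 4414 annual layers.

4414 annual layers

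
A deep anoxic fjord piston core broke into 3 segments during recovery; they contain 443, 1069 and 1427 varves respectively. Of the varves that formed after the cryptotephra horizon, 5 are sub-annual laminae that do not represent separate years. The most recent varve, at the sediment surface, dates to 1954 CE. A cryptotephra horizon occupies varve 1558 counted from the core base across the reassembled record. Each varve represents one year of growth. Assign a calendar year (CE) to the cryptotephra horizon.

Total varves = 443 + 1069 + 1427 = 2939.
The cryptotephra horizon sits at varve 1558 from the core base, so 2939 − 1558 = 1381 varves formed after it.
1381 − 5 false = 1376 true varves after the cryptotephra horizon.
1954 − 1376 = 578 CE.

578 CE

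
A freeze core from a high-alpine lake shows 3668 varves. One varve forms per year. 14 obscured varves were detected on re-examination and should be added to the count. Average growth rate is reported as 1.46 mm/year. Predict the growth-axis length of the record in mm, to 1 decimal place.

5375.7 mm

Correcting the raw count gives 3668 + 14 = 3682 true varves.
Predicted length = 1.46 mm/year × 3682 years = 5375.7 mm.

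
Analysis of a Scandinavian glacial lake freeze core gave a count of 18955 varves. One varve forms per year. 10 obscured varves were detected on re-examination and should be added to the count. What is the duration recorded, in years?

Adjusted count: 18955 + 10 = 18965 varves.
One varve per year makes the duration 18965 years.

18965 yr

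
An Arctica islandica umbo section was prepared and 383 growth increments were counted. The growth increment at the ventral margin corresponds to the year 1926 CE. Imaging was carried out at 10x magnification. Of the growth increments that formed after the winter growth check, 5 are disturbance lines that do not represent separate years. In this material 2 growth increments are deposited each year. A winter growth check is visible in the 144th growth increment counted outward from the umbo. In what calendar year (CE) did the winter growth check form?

1809 CE

383 − 144 = 239 growth increments lie beyond the winter growth check toward the ventral margin.
239 − 5 false = 234 true growth increments after the winter growth check.
With 2 growth increments per year, 234 / 2 = 117 years.
The growth increment at the ventral margin is 1926 CE, so the winter growth check dates to 1926 − 117 = 1809 CE.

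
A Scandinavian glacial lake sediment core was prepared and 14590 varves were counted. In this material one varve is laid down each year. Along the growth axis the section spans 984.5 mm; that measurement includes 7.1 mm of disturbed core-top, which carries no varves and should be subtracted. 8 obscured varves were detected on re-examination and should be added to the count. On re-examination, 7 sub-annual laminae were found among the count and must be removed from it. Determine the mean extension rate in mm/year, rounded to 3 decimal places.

0.067 mm/year

True varve count = 14590 − 7 + 8 = 14591.
Removing the 7.1 mm offcut leaves 984.5 − 7.1 = 977.4 mm.
Extension rate ≈ 977.4 / 14591 = 0.067 mm/year.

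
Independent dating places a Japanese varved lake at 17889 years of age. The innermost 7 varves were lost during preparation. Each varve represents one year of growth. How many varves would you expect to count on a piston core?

One varve per year gives 17889 varves over 17889 years.
17889 − 7 missed = 17882 varves expected in the prepared section.

17882 varves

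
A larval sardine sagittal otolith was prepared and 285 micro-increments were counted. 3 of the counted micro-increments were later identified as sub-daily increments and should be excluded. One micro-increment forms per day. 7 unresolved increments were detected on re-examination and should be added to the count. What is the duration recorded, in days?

Correcting the raw count gives 285 − 3 + 7 = 289 true micro-increments.
At one micro-increment per day, that is 289 days.

289 days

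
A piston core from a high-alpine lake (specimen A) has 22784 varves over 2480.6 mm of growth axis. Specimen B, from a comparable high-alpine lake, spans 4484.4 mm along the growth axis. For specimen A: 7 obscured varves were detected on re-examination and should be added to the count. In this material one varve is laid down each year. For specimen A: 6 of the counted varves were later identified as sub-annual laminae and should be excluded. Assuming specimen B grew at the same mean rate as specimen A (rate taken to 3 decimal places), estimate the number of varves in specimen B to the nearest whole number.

41141 varves

Specimen A: adjusted count: 22784 − 6 + 7 = 22785 varves.
A: Mean rate = 2480.6 mm / 22785 years ≈ 0.109 mm/yr.
For B, 4484.4 / 0.109 = 41141.28 years ≈ 41141 varves.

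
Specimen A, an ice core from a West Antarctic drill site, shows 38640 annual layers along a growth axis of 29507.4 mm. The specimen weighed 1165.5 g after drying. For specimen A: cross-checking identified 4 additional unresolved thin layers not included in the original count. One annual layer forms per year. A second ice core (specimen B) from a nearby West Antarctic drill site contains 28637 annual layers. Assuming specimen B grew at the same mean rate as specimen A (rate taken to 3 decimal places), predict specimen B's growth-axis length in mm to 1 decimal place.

21878.7 mm

Specimen A: correcting the raw count gives 38640 + 4 = 38644 true annual layers.
A: 29507.4 mm over 38644 years gives 29507.4 / 38644 ≈ 0.764 mm/yr.
For B, 0.764 mm/year × 28637 years = 21878.7 mm.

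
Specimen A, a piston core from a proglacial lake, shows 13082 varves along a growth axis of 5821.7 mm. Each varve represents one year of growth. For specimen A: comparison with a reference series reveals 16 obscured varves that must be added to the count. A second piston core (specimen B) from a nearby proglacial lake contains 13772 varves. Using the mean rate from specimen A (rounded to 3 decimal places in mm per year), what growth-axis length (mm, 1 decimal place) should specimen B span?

6114.8 mm

Specimen A: after corrections the count is 13082 + 16 = 13098 varves.
A: Extension rate ≈ 5821.7 / 13098 = 0.444 mm/year.
For B, 0.444 mm/year × 13772 years = 6114.8 mm.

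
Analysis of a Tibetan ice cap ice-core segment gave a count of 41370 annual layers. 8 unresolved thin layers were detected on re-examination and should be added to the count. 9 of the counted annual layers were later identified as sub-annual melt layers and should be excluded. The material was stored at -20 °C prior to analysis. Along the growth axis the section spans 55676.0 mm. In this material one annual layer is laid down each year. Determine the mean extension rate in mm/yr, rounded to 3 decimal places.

True annual layer count = 41370 − 9 + 8 = 41369.
Extension rate ≈ 55676.0 / 41369 = 1.346 mm/yr.

1.346 mm/yr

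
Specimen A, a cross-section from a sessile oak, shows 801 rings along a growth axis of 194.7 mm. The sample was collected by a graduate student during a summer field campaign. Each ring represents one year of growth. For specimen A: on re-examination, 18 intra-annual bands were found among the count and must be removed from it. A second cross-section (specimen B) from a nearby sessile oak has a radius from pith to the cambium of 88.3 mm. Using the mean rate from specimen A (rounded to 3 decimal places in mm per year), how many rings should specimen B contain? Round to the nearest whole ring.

Specimen A: adjusted count: 801 − 18 = 783 rings.
A: Mean rate = 194.7 mm / 783 years ≈ 0.249 mm/yr.
For B, 88.3 / 0.249 = 354.62 years ≈ 355 rings.

355 rings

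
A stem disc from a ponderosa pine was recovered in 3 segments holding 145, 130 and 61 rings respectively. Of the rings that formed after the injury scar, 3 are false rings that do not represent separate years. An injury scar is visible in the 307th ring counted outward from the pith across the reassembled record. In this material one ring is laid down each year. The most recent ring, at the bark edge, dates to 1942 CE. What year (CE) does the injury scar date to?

Total rings = 145 + 130 + 61 = 336.
The injury scar sits at ring 307 from the pith, so 336 − 307 = 29 rings formed after it.
29 − 3 false = 26 true rings after the injury scar.
1942 − 26 = 1916 CE.

1916 CE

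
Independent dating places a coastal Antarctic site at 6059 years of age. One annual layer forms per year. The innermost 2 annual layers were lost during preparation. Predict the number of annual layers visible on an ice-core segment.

6057 annual layers

Expected annual layers over 6059 years: 6059.
6059 − 2 missed = 6057 annual layers expected in the prepared section.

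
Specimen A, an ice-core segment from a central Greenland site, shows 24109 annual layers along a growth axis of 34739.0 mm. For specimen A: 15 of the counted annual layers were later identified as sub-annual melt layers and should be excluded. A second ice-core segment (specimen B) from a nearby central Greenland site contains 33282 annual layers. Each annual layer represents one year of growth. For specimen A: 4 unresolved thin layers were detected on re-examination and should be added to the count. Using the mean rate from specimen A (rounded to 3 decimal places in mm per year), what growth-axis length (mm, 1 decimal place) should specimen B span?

47992.6 mm

Specimen A: adjusted count: 24109 − 15 + 4 = 24098 annual layers.
A: 34739.0 mm over 24098 years gives 34739.0 / 24098 ≈ 1.442 mm per year.
Length of B = 1.442 × 33282 = 47992.6 mm.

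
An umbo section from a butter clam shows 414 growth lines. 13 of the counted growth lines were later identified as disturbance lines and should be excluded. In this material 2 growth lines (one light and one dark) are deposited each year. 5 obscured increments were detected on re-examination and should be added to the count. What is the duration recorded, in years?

True growth line count = 414 − 13 + 5 = 406.
With 2 growth lines per year, 406 / 2 = 203 years.

203 years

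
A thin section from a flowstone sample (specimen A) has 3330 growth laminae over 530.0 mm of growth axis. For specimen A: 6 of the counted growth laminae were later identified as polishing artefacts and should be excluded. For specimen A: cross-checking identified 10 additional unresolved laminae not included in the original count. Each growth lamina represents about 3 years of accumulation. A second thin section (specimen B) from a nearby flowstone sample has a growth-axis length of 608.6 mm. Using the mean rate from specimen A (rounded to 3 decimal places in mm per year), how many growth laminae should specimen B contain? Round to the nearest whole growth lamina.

3828 growth laminae

Specimen A: correcting the raw count gives 3330 − 6 + 10 = 3334 true growth laminae.
Specimen A: at 3 years per growth lamina, 3334 × 3 = 10002 years.
A: Mean rate = 530.0 mm / 10002 years ≈ 0.053 mm per year.
For B, 608.6 / 0.053 = 11483.02 years; at 3 years per growth lamina that is 11483.02 / 3 ≈ 3828 growth laminae.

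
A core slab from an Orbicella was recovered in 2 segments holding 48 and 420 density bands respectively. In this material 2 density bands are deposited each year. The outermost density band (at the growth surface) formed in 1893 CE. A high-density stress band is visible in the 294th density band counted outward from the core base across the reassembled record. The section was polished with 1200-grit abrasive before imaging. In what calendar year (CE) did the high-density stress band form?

1806 CE

Total density bands = 48 + 420 = 468.
The high-density stress band sits at density band 294 from the core base, so 468 − 294 = 174 density bands formed after it.
With 2 density bands per year, 174 / 2 = 87 years.
The density band at the growth surface is 1893 CE, so the high-density stress band dates to 1893 − 87 = 1806 CE.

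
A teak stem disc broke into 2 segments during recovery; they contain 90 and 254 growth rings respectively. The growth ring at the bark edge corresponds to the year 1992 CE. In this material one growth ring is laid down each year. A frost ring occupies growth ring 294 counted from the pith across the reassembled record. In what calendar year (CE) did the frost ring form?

1942 CE

Total growth rings = 90 + 254 = 344.
Between growth ring 294 and the bark edge there are 344 − 294 = 50 growth rings.
Counting back 50 years from 1992 CE places the frost ring in 1992 − 50 = 1942 CE.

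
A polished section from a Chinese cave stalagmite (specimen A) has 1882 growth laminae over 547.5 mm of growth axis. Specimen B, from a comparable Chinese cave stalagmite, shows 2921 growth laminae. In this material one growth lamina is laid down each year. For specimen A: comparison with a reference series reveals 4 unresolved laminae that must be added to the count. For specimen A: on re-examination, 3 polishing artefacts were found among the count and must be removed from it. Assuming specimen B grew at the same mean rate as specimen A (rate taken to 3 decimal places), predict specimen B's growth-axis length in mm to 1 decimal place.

Specimen A: after corrections the count is 1882 − 3 + 4 = 1883 growth laminae.
A: Mean rate = 547.5 mm / 1883 years ≈ 0.291 mm/year.
B's length ≈ 0.291 × 2921 = 850.0 mm.

850.0 mm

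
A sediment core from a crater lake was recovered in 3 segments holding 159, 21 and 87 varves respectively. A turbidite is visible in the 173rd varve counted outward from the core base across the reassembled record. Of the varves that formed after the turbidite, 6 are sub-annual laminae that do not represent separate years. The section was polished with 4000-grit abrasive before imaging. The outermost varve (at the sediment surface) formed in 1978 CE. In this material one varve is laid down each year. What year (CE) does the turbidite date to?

Total varves = 159 + 21 + 87 = 267.
267 − 173 = 94 varves lie beyond the turbidite toward the sediment surface.
Removing the 6 false varves leaves 94 − 6 = 88 true varves beyond the turbidite.
The varve at the sediment surface is 1978 CE, so the turbidite dates to 1978 − 88 = 1890 CE.

1890 CE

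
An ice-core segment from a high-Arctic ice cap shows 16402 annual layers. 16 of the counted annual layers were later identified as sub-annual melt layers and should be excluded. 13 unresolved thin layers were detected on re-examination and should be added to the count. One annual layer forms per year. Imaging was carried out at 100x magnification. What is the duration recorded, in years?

16399 years

After corrections the count is 16402 − 16 + 13 = 16399 annual layers.
With a one-to-one annual layer periodicity this is 16399 years.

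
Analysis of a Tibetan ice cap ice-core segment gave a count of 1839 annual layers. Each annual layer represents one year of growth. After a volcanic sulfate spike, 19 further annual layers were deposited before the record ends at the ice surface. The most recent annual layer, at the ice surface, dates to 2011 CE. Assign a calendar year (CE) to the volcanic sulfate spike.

There are 19 annual layers younger than the volcanic sulfate spike.
2011 − 19 = 1992 CE.

1992 CE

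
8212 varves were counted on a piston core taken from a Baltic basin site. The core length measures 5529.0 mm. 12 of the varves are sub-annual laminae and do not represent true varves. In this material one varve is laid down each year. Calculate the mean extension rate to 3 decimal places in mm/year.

Adjusted count: 8212 − 12 = 8200 varves.
Mean rate = 5529.0 mm / 8200 years ≈ 0.674 mm/year.

0.674 mm/year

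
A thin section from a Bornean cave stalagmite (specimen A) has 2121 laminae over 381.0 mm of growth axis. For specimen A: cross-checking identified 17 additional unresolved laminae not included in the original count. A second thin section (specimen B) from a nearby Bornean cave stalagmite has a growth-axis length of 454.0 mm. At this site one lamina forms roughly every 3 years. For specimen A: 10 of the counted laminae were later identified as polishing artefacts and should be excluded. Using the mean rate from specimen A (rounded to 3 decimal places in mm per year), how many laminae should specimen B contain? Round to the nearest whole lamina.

Specimen A: adjusted count: 2121 − 10 + 17 = 2128 laminae.
Specimen A: 2128 laminae at 3 years each span 2128 × 3 = 6384 years.
A: Mean rate = 381.0 mm / 6384 years ≈ 0.060 mm/yr.
B spans 454.0 / 0.060 = 7566.67 years; at 3 years per lamina that is 7566.67 / 3 ≈ 2522 laminae.

2522 laminae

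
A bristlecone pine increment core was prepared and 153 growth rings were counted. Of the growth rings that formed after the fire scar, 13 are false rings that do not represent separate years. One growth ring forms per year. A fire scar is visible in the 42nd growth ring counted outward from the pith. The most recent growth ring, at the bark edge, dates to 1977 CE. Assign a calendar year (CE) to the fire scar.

Between growth ring 42 and the bark edge there are 153 − 42 = 111 growth rings.
111 − 13 false = 98 true growth rings after the fire scar.
1977 − 98 = 1879 CE.

1879 CE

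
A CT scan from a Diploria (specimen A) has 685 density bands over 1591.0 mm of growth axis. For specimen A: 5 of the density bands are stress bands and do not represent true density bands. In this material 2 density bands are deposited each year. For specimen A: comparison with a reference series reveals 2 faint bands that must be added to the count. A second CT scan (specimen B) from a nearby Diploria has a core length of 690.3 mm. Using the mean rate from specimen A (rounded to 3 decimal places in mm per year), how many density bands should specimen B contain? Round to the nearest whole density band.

296 density bands

Specimen A: after corrections the count is 685 − 5 + 2 = 682 density bands.
Specimen A: 682 density bands at 2 per year is 682 / 2 = 341 years.
A: Mean rate = 1591.0 mm / 341 years ≈ 4.666 mm per year.
Specimen B: 690.3 mm / 4.666 mm per year = 147.94 years; at 2 density bands per year that is 147.94 × 2 ≈ 296 density bands.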